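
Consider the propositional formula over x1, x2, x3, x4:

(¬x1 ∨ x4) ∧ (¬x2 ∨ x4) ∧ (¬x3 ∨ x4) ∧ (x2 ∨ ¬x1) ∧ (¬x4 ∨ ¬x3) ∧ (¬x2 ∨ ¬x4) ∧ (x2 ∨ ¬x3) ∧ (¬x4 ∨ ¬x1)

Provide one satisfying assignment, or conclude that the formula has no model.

Case x1 = False:
Case x2 = False:
(¬x3) alone gives x3 = False.
No clause remains; x4 is free.

x1 ↦ False,  x2 ↦ False,  x3 ↦ False,  x4 ↦ True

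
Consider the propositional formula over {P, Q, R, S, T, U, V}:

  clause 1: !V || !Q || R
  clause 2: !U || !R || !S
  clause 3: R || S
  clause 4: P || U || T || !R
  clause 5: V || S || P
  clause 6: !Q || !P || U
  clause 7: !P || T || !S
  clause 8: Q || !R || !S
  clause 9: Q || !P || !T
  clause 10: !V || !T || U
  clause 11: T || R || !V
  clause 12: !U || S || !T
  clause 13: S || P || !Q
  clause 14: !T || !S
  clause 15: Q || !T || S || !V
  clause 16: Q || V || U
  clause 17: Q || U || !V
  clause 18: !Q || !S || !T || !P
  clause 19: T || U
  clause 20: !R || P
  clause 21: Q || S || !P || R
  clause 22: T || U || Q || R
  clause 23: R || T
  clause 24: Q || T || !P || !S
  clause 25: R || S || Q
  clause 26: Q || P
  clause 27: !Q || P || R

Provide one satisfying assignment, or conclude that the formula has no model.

Suppose R = true.
From the singleton clause (P), P = true.
Suppose U = true.
From the singleton clause (!S), S = false.
From the singleton clause (!T), T = false.
No clause remains; Q, V are free.

P: true,  Q: false,  R: true,  S: false,  T: false,  U: true,  V: false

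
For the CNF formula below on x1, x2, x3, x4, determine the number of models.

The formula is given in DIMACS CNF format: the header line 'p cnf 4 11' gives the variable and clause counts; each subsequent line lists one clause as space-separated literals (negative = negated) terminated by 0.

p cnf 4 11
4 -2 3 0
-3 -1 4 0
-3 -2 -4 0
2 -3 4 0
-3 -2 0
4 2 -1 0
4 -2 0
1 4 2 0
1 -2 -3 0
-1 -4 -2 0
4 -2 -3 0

There are 2^4 = 16 truth assignments over (x1, x2, x3, x4).
Check each against the 11 clauses (columns in the order x1, x2, x3, x4):
  F F F F  ✗ fails (x1 ∨ x4 ∨ x2)
  F F F T  ✓ satisfies all
  F F T F  ✗ fails (x2 ∨ ¬x3 ∨ x4)
  F F T T  ✓ satisfies all
  F T F F  ✗ fails (x4 ∨ ¬x2 ∨ x3)
  F T F T  ✓ satisfies all
  F T T F  ✗ fails (¬x3 ∨ ¬x2)
  F T T T  ✗ fails (¬x3 ∨ ¬x2 ∨ ¬x4)
  T F F F  ✗ fails (x4 ∨ x2 ∨ ¬x1)
  T F F T  ✓ satisfies all
  T F T F  ✗ fails (¬x3 ∨ ¬x1 ∨ x4)
  T F T T  ✓ satisfies all
  T T F F  ✗ fails (x4 ∨ ¬x2 ∨ x3)
  T T F T  ✗ fails (¬x1 ∨ ¬x4 ∨ ¬x2)
  T T T F  ✗ fails (¬x3 ∨ ¬x1 ∨ x4)
  T T T T  ✗ fails (¬x3 ∨ ¬x2 ∨ ¬x4)
5 of the 16 rows are models.

5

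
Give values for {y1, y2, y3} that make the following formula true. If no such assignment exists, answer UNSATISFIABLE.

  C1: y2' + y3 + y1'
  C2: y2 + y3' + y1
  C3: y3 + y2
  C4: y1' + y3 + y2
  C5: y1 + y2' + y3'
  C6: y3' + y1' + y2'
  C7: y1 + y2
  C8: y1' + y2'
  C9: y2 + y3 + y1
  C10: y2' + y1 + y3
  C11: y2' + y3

Branch on y3: set y3 = 1.
Branch on y2: set y2 = 0.
Unit clause (y1) forces y1 = 1.
All clauses are satisfied.

y1 ↦ 1; y2 ↦ 0; y3 ↦ 1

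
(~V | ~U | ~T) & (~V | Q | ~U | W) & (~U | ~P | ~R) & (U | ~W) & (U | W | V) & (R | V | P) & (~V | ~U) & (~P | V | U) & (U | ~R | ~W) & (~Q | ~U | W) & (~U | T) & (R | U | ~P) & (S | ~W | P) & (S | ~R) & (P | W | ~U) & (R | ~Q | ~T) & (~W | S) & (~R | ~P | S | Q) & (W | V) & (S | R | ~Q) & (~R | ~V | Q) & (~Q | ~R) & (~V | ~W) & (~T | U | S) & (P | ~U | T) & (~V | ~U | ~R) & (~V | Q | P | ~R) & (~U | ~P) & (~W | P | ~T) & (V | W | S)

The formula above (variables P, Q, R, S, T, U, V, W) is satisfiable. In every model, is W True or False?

Suppose W = 1.
The clause (U) is unit, so U = 1.
The clause (~V) is unit, so V = 0.
The clause (T) is unit, so T = 1.
The clause (S) is unit, so S = 1.
The clause (~P) is unit, so P = 0.
But (P) is also a unit clause — contradiction.
So every satisfying assignment has W = False.

False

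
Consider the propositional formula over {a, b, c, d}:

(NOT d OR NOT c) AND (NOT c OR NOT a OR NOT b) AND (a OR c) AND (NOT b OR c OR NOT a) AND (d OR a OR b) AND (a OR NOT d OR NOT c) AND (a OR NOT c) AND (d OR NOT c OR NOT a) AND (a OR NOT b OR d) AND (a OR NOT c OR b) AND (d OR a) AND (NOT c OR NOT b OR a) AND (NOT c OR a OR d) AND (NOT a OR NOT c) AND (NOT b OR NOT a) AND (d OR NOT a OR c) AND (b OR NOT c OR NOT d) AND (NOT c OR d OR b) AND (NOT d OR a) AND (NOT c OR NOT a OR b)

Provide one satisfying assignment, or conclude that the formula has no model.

Case d = true:
(NOT c) alone gives c = false.
(a) alone gives a = true.
(NOT b) alone gives b = false.
This assignment satisfies each clause.

a=true, b=false, c=false, d=true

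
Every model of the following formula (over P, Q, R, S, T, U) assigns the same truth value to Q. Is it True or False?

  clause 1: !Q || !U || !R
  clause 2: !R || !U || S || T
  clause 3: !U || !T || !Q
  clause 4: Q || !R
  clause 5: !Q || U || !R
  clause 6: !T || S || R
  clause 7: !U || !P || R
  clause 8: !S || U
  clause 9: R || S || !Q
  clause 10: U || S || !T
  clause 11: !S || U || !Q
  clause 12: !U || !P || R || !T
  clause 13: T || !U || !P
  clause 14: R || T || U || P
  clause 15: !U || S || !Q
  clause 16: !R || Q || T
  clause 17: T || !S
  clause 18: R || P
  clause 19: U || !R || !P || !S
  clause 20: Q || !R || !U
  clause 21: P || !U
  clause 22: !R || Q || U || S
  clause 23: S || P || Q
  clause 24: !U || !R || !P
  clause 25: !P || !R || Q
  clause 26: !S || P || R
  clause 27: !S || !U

Suppose Q = true.
Case U = false:
(!R) alone gives R = false.
(!S) alone gives S = false.
But (S) is also a unit clause — contradiction.
That branch fails; take U = true instead.
(!R) alone gives R = false.
(!T) alone gives T = false.
(!P) alone gives P = false.
But (P) is also a unit clause — contradiction.
Both values of U lead to a conflict.
So every satisfying assignment has Q = False.

False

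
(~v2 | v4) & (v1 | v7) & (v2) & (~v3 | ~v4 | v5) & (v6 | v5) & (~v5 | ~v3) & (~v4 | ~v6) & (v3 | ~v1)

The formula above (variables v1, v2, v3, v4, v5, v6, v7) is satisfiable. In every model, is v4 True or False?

Suppose v4 = 0.
Unit clause (~v2) forces v2 = 0.
But (v2) is also a unit clause — contradiction.
So every satisfying assignment has v4 = True.

True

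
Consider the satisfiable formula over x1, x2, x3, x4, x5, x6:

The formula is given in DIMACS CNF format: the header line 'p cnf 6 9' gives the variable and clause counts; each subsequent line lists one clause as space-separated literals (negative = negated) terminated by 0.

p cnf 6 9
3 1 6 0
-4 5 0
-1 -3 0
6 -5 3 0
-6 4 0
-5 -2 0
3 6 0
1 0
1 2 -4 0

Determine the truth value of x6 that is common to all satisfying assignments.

True

Suppose x6 = False.
From the singleton clause (x3), x3 = True.
From the singleton clause (¬x1), x1 = False.
That conflicts with the unit clause (x1).
So every satisfying assignment has x6 = True.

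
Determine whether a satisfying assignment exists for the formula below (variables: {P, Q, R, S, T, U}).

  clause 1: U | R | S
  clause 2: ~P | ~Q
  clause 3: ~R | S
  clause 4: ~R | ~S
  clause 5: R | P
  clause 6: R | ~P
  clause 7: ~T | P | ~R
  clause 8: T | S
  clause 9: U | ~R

No, unsatisfiable

Branch on P: set P = 0.
The clause (R) is unit, so R = 1.
The clause (S) is unit, so S = 1.
That conflicts with the unit clause (~S).
Backtrack on P: now try P = 1.
The clause (~Q) is unit, so Q = 0.
The clause (R) is unit, so R = 1.
The clause (S) is unit, so S = 1.
That conflicts with the unit clause (~S).
Neither P = 1 nor P = 0 works.
No assignment satisfies every clause.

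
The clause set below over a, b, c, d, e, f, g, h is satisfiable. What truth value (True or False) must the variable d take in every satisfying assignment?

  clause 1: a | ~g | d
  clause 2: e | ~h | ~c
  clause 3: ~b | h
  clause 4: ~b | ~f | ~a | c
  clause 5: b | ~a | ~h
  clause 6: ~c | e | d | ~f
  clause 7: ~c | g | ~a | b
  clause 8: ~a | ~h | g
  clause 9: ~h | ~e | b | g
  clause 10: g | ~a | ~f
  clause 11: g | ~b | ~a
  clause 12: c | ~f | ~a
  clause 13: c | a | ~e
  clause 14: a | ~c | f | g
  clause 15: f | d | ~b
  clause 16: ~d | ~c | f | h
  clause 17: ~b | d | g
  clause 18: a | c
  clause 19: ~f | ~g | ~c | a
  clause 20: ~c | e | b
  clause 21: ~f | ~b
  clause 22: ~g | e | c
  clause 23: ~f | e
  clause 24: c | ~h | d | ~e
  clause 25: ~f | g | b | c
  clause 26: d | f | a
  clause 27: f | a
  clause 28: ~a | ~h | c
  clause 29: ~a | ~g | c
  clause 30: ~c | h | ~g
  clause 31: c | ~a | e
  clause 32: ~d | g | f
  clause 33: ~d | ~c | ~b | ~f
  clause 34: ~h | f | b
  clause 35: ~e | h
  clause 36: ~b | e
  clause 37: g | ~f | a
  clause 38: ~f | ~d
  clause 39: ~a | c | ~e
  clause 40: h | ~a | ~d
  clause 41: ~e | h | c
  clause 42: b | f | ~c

True

Suppose d = 0.
Branch on a: set a = 1.
Branch on b: set b = 0.
The clause (~h) is unit, so h = 0.
The clause (~e) is unit, so e = 0.
The clause (~c) is unit, so c = 0.
That conflicts with the unit clause (c).
Backtrack on b: now try b = 1.
The clause (h) is unit, so h = 1.
The clause (g) is unit, so g = 1.
The clause (f) is unit, so f = 1.
That conflicts with the unit clause (~f).
Neither b = 1 nor b = 0 works.
Backtrack on a: now try a = 0.
The clause (~g) is unit, so g = 0.
The clause (~b) is unit, so b = 0.
The clause (c) is unit, so c = 1.
The clause (f) is unit, so f = 1.
That conflicts with the unit clause (~f).
Neither a = 1 nor a = 0 works.
So every satisfying assignment has d = True.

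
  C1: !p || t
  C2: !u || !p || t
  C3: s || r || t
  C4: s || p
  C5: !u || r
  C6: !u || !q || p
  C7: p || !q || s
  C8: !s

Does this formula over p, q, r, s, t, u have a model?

Unit clause (!s) forces s = false.
Unit clause (p) forces p = true.
Unit clause (t) forces t = true.
Case u = true:
Unit clause (r) forces r = true.
Every clause is now satisfied; q is unconstrained.
A satisfying assignment: p: true, q: false, r: true, s: false, t: true, u: true.

Yes, satisfiable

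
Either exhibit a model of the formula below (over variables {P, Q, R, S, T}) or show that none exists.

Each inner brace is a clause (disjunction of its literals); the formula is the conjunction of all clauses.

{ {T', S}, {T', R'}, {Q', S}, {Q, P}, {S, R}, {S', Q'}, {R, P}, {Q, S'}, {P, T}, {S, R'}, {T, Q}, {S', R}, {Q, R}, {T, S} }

UNSATISFIABLE

Case T = 0:
(P) alone gives P = 1.
(Q) alone gives Q = 1.
(S) alone gives S = 1.
That conflicts with the unit clause (S').
That branch fails; take T = 1 instead.
(S) alone gives S = 1.
(R') alone gives R = 0.
That conflicts with the unit clause (R).
Neither T = 1 nor T = 0 works.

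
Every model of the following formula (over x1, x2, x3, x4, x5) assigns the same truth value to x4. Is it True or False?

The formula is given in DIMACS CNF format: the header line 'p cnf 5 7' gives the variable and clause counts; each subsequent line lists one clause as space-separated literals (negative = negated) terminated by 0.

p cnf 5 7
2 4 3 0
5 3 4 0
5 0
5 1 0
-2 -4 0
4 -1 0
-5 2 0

False

Suppose x4 = True.
(x5) alone gives x5 = True.
(¬x2) alone gives x2 = False.
That conflicts with the unit clause (x2).
So every satisfying assignment has x4 = False.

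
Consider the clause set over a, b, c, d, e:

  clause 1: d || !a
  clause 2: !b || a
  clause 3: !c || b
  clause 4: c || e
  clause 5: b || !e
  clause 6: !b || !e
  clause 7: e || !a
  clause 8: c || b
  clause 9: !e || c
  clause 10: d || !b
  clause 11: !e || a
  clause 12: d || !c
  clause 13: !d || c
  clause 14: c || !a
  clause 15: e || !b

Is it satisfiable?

Unsatisfiable

Branch on d: set d = true.
Unit clause (c) forces c = true.
Unit clause (b) forces b = true.
Unit clause (a) forces a = true.
Unit clause (!e) forces e = false.
But (e) is also a unit clause — contradiction.
Backtrack on d: now try d = false.
Unit clause (!a) forces a = false.
Unit clause (!b) forces b = false.
Unit clause (!c) forces c = false.
But (c) is also a unit clause — contradiction.
Both values of d lead to a conflict.
No assignment satisfies every clause.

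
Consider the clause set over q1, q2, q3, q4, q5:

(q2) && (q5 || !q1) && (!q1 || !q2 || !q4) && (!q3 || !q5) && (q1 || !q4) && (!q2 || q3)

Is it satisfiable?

Satisfiable

Unit clause (q2) forces q2 = true.
Unit clause (q3) forces q3 = true.
Unit clause (!q5) forces q5 = false.
Unit clause (!q1) forces q1 = false.
Unit clause (!q4) forces q4 = false.
All clauses are satisfied.
A satisfying assignment: q1 ↦ false,  q2 ↦ true,  q3 ↦ true,  q4 ↦ false,  q5 ↦ false.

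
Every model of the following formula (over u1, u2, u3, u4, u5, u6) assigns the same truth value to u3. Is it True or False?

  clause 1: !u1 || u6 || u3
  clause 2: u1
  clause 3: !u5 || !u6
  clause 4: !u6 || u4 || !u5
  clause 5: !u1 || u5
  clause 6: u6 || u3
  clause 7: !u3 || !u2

True

Suppose u3 = false.
From the singleton clause (u1), u1 = true.
From the singleton clause (u6), u6 = true.
From the singleton clause (!u5), u5 = false.
Now (u5) is unsatisfied and unit — conflict.
So every satisfying assignment has u3 = True.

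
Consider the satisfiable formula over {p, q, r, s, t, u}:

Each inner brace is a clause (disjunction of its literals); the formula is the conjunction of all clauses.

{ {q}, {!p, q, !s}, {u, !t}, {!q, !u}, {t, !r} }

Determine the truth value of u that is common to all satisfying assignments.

Suppose u = true.
From the singleton clause (q), q = true.
Now (!q) is unsatisfied and unit — conflict.
So every satisfying assignment has u = False.

False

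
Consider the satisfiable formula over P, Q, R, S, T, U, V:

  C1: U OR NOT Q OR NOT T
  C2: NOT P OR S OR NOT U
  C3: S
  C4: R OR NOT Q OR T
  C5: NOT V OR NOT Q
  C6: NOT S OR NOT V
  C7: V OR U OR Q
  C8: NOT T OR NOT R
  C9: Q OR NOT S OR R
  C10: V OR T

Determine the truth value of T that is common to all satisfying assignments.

True

Suppose T = false.
(S) alone gives S = true.
(NOT V) alone gives V = false.
That conflicts with the unit clause (V).
So every satisfying assignment has T = True.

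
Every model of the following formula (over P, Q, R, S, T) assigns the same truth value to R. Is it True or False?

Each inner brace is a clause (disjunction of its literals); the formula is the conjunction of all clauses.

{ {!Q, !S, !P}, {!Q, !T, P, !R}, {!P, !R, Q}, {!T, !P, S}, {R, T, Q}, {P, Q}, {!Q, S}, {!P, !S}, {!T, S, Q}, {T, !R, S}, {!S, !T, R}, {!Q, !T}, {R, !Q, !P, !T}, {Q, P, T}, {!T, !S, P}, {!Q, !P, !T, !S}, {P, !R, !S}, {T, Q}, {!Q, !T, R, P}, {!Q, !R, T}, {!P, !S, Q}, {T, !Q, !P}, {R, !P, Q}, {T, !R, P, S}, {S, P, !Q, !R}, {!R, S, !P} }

False

Suppose R = true.
Suppose P = false.
The clause (Q) is unit, so Q = true.
The clause (!T) is unit, so T = false.
Now (T) is unsatisfied and unit — conflict.
Backtrack on P: now try P = true.
The clause (Q) is unit, so Q = true.
The clause (!S) is unit, so S = false.
Now (S) is unsatisfied and unit — conflict.
Both values of P lead to a conflict.
So every satisfying assignment has R = False.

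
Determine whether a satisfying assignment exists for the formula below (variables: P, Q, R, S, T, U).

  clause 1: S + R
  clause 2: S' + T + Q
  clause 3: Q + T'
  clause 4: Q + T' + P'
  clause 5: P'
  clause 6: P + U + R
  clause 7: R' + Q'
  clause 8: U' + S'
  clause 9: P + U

The clause (P') is unit, so P = 0.
The clause (U) is unit, so U = 1.
The clause (S') is unit, so S = 0.
The clause (R) is unit, so R = 1.
The clause (Q') is unit, so Q = 0.
The clause (T') is unit, so T = 0.
Every clause now holds.
A satisfying assignment: P ↦ 0,  Q ↦ 0,  R ↦ 1,  S ↦ 0,  T ↦ 0,  U ↦ 1.

Yes, satisfiable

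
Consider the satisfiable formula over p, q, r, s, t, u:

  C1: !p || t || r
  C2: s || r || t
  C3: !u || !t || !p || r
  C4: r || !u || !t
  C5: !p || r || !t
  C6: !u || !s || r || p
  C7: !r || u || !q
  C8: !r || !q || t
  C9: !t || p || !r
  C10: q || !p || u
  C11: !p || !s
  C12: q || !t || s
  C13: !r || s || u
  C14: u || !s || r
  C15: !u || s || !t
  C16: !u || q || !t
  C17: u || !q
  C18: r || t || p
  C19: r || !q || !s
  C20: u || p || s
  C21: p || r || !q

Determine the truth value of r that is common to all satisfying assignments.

True

Suppose r = false.
Branch on p: set p = false.
Unit clause (t) forces t = true.
Unit clause (!u) forces u = false.
Unit clause (!s) forces s = false.
That conflicts with the unit clause (s).
That branch fails; take p = true instead.
Unit clause (t) forces t = true.
That conflicts with the unit clause (!t).
Neither p = true nor p = false works.
So every satisfying assignment has r = True.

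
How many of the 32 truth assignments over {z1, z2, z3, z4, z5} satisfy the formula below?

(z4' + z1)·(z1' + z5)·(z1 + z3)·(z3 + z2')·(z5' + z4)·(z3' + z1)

3

There are 2^5 = 32 truth assignments over (z1, z2, z3, z4, z5).
Split on z4. With z4 = 1, the clauses containing z4 are satisfied and z4' drops from the rest; 3 of the 2^4 = 16 assignments to the other variables satisfy what remains.
With z4 = 0, by the same count on the reduced clause set, 0 assignments work.
(One model: z1=T, z2=F, z3=F, z4=T, z5=T.)
Total: 3 + 0 = 3.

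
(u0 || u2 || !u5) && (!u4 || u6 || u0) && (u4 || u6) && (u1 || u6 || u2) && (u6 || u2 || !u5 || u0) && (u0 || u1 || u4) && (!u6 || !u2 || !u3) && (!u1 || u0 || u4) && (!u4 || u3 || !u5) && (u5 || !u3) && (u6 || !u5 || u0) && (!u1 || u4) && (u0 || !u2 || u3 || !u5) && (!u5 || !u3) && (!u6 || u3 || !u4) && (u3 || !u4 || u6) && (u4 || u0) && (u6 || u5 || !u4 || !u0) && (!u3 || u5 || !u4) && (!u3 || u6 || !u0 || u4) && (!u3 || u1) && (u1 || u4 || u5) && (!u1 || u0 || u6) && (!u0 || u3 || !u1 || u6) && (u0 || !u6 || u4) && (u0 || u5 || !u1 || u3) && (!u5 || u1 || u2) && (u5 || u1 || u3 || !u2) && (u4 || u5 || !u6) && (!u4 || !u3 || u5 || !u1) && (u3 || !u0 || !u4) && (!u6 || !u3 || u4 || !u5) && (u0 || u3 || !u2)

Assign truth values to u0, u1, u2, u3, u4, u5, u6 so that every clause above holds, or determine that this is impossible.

u0: true, u1: false, u2: true, u3: false, u4: false, u5: true, u6: true

Try u4 = false.
From the singleton clause (u6), u6 = true.
From the singleton clause (!u1), u1 = false.
From the singleton clause (u0), u0 = true.
From the singleton clause (!u3), u3 = false.
From the singleton clause (u5), u5 = true.
From the singleton clause (u2), u2 = true.
All clauses are satisfied.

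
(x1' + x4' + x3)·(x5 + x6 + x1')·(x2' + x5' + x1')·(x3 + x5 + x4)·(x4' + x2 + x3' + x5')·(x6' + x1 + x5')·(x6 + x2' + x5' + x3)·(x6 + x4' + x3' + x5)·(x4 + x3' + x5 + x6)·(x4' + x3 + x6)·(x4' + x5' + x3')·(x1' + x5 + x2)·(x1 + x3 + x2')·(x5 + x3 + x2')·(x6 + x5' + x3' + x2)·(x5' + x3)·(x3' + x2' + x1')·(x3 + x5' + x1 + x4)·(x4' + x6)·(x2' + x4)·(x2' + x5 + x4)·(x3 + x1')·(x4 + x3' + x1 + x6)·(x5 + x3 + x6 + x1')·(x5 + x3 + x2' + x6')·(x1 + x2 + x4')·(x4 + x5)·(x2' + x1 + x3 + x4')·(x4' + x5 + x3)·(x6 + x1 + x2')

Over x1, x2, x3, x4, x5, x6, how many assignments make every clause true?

2

There are 2^6 = 64 truth assignments over (x1, x2, x3, x4, x5, x6).
Split on x1. With x1 = 1, the clauses containing x1 are satisfied and x1' drops from the rest; 1 of the 2^5 = 32 assignments to the other variables satisfy what remains.
With x1 = 0, by the same count on the reduced clause set, 1 assignment works.
Total: 1 + 1 = 2.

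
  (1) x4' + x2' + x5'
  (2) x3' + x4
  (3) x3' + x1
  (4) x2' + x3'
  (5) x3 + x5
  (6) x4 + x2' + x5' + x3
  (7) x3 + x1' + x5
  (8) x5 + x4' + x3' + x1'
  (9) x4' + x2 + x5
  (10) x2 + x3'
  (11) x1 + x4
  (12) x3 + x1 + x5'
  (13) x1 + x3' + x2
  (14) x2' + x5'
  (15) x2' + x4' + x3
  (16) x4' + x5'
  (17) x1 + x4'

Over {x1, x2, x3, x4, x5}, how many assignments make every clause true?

1

There are 2^5 = 32 truth assignments over (x1, x2, x3, x4, x5).
Split on x5. With x5 = 1, the clauses containing x5 are satisfied and x5' drops from the rest; 1 of the 2^4 = 16 assignments to the other variables satisfy what remains.
With x5 = 0, by the same count on the reduced clause set, 0 assignments work.
(One model: x1=T, x2=F, x3=F, x4=F, x5=T.)
Total: 1 + 0 = 1.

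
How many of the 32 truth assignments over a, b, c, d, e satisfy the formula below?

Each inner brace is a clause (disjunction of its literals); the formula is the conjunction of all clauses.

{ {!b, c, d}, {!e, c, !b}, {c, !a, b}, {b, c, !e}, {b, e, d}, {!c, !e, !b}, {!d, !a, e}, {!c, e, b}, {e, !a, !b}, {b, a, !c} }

6

There are 2^5 = 32 truth assignments over (a, b, c, d, e).
Split on b. With b = true, the clauses containing b are satisfied and !b drops from the rest; 3 of the 2^4 = 16 assignments to the other variables satisfy what remains.
With b = false, by the same count on the reduced clause set, 3 assignments work.
(One model: a=F, b=F, c=F, d=T, e=F.)
Total: 3 + 3 = 6.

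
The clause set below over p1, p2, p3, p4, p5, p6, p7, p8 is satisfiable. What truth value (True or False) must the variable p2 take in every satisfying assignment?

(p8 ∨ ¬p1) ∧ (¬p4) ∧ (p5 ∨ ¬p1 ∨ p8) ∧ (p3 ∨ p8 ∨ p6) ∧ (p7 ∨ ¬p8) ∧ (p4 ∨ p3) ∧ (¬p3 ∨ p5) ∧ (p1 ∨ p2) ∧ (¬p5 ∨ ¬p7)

True

Suppose p2 = False.
From the singleton clause (¬p4), p4 = False.
From the singleton clause (p3), p3 = True.
From the singleton clause (p5), p5 = True.
From the singleton clause (p1), p1 = True.
From the singleton clause (p8), p8 = True.
From the singleton clause (p7), p7 = True.
But (¬p7) is also a unit clause — contradiction.
So every satisfying assignment has p2 = True.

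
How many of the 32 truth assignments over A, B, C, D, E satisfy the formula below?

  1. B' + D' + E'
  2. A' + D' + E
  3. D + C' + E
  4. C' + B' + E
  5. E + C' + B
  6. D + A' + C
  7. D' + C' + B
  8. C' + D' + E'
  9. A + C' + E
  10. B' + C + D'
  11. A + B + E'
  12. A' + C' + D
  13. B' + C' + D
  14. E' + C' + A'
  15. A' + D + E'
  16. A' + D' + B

There are 2^5 = 32 truth assignments over (A, B, C, D, E).
Split on C. With C = 1, the clauses containing C are satisfied and C' drops from the rest; 0 of the 2^4 = 16 assignments to the other variables satisfy what remains.
With C = 0, by the same count on the reduced clause set, 4 assignments work.
(One model: A=F, B=F, C=F, D=F, E=F.)
Total: 0 + 4 = 4.

4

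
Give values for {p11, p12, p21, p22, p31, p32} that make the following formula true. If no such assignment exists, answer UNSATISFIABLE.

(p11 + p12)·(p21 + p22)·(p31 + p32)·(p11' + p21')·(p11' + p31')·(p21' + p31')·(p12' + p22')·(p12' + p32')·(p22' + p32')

Case p11 = 1:
The clause (p21') is unit, so p21 = 0.
The clause (p22) is unit, so p22 = 1.
The clause (p31') is unit, so p31 = 0.
The clause (p32) is unit, so p32 = 1.
That conflicts with the unit clause (p32').
That branch fails; take p11 = 0 instead.
The clause (p12) is unit, so p12 = 1.
The clause (p22') is unit, so p22 = 0.
The clause (p21) is unit, so p21 = 1.
The clause (p31') is unit, so p31 = 0.
The clause (p32) is unit, so p32 = 1.
That conflicts with the unit clause (p32').
Neither p11 = 1 nor p11 = 0 works.

UNSATISFIABLE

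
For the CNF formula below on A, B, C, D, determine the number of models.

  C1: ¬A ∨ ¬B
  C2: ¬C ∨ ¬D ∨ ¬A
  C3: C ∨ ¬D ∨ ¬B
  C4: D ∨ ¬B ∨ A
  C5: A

3

There are 2^4 = 16 truth assignments over (A, B, C, D).
Split on C. With C = True, the clauses containing C are satisfied and ¬C drops from the rest; 1 of the 2^3 = 8 assignments to the other variables satisfy what remains.
With C = False, by the same count on the reduced clause set, 2 assignments work.
(One model: A=T, B=F, C=F, D=F.)
Total: 1 + 2 = 3.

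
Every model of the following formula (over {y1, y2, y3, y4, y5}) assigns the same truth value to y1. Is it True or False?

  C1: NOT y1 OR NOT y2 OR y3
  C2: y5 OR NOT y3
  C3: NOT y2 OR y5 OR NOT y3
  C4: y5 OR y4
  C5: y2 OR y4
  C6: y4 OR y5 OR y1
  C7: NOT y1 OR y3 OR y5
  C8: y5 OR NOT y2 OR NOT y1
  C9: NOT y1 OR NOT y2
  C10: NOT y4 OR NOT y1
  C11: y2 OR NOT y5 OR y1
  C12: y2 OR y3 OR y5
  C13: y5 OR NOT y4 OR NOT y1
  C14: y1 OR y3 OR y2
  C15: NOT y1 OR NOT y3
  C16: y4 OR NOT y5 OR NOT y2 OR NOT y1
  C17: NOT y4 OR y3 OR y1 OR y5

Suppose y1 = true.
From the singleton clause (NOT y2), y2 = false.
From the singleton clause (y4), y4 = true.
But (NOT y4) is also a unit clause — contradiction.
So every satisfying assignment has y1 = False.

False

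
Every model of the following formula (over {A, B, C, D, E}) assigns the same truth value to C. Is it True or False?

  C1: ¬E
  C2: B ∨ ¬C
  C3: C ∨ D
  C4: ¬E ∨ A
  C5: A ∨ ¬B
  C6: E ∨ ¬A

False

Suppose C = True.
The clause (¬E) is unit, so E = False.
The clause (B) is unit, so B = True.
The clause (A) is unit, so A = True.
Now (¬A) is unsatisfied and unit — conflict.
So every satisfying assignment has C = False.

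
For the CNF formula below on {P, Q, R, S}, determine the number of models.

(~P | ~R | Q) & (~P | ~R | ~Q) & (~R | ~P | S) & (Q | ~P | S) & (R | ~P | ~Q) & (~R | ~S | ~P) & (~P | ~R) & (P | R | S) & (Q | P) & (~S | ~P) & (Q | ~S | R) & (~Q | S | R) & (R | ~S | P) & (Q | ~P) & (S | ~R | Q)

There are 2^4 = 16 truth assignments over (P, Q, R, S).
Check each against the 15 clauses (columns in the order P, Q, R, S):
  F F F F  ✗ fails (P | R | S)
  F F F T  ✗ fails (Q | P)
  F F T F  ✗ fails (Q | P)
  F F T T  ✗ fails (Q | P)
  F T F F  ✗ fails (P | R | S)
  F T F T  ✗ fails (R | ~S | P)
  F T T F  ✓ satisfies all
  F T T T  ✓ satisfies all
  T F F F  ✗ fails (Q | ~P | S)
  T F F T  ✗ fails (~S | ~P)
  T F T F  ✗ fails (~P | ~R | Q)
  T F T T  ✗ fails (~P | ~R | Q)
  T T F F  ✗ fails (R | ~P | ~Q)
  T T F T  ✗ fails (R | ~P | ~Q)
  T T T F  ✗ fails (~P | ~R | ~Q)
  T T T T  ✗ fails (~P | ~R | ~Q)
2 of the 16 rows are models.

2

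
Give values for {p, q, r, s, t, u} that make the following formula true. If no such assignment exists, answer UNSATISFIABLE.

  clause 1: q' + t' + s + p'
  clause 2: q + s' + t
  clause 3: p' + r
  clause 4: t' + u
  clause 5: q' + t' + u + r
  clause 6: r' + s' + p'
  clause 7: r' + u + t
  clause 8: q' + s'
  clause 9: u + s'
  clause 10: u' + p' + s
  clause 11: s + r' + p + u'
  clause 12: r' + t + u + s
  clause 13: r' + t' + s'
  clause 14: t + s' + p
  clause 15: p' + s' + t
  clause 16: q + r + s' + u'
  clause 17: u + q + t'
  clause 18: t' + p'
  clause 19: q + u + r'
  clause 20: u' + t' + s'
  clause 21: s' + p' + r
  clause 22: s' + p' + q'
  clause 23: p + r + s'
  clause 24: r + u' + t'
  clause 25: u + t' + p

Case p = 0:
Case t = 0:
From the singleton clause (s'), s = 0.
Case r = 0:
Every clause is now satisfied; q, u are unconstrained.

p=0,  q=0,  r=0,  s=0,  t=0,  u=1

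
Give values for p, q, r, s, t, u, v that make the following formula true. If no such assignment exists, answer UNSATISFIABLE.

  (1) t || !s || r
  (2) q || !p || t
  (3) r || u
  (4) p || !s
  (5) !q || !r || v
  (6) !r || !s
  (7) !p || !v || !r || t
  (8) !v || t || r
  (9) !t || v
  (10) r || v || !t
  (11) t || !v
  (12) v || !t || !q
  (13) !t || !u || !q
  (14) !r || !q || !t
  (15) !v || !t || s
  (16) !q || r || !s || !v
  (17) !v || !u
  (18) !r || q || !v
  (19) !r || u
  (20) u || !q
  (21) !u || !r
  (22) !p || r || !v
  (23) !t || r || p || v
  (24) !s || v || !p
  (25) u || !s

Suppose r = false.
(u) alone gives u = true.
(!v) alone gives v = false.
(!t) alone gives t = false.
(!s) alone gives s = false.
Suppose q = true.
No clause remains; p is free.

p=true; q=true; r=false; s=false; t=false; u=true; v=false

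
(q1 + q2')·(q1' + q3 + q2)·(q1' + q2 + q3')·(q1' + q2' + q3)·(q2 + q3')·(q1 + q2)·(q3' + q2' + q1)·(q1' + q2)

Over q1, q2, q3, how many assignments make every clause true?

1

There are 2^3 = 8 truth assignments over (q1, q2, q3).
Split on q2. With q2 = 1, the clauses containing q2 are satisfied and q2' drops from the rest; 1 of the 2^2 = 4 assignments to the other variables satisfy what remains.
With q2 = 0, by the same count on the reduced clause set, 0 assignments work.
(One model: q1=T, q2=T, q3=T.)
Total: 1 + 0 = 1.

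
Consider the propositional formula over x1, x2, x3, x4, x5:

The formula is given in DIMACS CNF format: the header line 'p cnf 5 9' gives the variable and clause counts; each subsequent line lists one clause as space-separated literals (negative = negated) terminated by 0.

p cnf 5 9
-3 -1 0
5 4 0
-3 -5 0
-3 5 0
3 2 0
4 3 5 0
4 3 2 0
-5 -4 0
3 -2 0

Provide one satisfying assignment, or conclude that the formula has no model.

UNSATISFIABLE

Try x3 = False.
(x2) alone gives x2 = True.
Now (¬x2) is unsatisfied and unit — conflict.
Backtrack on x3: now try x3 = True.
(¬x1) alone gives x1 = False.
(¬x5) alone gives x5 = False.
Now (x5) is unsatisfied and unit — conflict.
Both values of x3 lead to a conflict.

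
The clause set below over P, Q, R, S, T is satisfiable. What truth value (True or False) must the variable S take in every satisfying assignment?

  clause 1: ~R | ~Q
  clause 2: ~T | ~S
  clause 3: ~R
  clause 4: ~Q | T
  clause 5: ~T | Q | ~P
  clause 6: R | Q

False

Suppose S = 1.
(~T) alone gives T = 0.
(~R) alone gives R = 0.
(~Q) alone gives Q = 0.
But (Q) is also a unit clause — contradiction.
So every satisfying assignment has S = False.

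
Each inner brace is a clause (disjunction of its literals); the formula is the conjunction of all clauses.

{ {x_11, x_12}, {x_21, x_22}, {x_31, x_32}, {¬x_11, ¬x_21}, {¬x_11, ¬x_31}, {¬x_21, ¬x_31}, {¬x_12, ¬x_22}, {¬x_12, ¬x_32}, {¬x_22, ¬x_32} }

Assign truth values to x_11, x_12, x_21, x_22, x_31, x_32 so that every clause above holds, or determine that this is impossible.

UNSATISFIABLE

Suppose x_11 = True.
From the singleton clause (¬x_21), x_21 = False.
From the singleton clause (x_22), x_22 = True.
From the singleton clause (¬x_31), x_31 = False.
From the singleton clause (x_32), x_32 = True.
That conflicts with the unit clause (¬x_32).
Backtrack on x_11: now try x_11 = False.
From the singleton clause (x_12), x_12 = True.
From the singleton clause (¬x_22), x_22 = False.
From the singleton clause (x_21), x_21 = True.
From the singleton clause (¬x_31), x_31 = False.
From the singleton clause (x_32), x_32 = True.
That conflicts with the unit clause (¬x_32).
Both values of x_11 lead to a conflict.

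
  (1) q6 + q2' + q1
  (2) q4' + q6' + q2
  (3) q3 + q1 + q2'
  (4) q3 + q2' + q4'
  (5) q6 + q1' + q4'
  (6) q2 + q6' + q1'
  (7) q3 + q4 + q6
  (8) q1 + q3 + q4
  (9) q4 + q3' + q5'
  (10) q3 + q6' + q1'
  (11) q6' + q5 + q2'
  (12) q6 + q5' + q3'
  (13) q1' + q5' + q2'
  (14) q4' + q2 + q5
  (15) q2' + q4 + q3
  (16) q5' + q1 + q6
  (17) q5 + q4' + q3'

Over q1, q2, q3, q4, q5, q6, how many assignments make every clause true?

There are 2^6 = 64 truth assignments over (q1, q2, q3, q4, q5, q6).
Split on q6. With q6 = 1, the clauses containing q6 are satisfied and q6' drops from the rest; 2 of the 2^5 = 32 assignments to the other variables satisfy what remains.
With q6 = 0, by the same count on the reduced clause set, 3 assignments work.
(One model: q1=F, q2=F, q3=T, q4=F, q5=F, q6=F.)
Total: 2 + 3 = 5.

5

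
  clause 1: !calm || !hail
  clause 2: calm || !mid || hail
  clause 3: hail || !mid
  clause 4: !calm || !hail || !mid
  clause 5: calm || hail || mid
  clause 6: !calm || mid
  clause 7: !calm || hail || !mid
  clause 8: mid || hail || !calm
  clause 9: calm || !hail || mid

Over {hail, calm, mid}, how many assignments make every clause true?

1

There are 2^3 = 8 truth assignments over (hail, calm, mid).
Check each against the 9 clauses (columns in the order hail, calm, mid):
  F F F  ✗ fails (calm || hail || mid)
  F F T  ✗ fails (calm || !mid || hail)
  F T F  ✗ fails (!calm || mid)
  F T T  ✗ fails (hail || !mid)
  T F F  ✗ fails (calm || !hail || mid)
  T F T  ✓ satisfies all
  T T F  ✗ fails (!calm || !hail)
  T T T  ✗ fails (!calm || !hail)
1 of the 8 rows is a model.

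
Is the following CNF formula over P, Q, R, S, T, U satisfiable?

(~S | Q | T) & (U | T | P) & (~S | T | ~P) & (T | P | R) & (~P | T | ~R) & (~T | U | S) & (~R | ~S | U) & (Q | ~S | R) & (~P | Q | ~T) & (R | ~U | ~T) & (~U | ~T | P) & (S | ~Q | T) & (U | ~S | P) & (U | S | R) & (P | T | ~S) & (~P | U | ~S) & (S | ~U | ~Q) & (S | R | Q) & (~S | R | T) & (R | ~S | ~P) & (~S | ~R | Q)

Branch on S: set S = 1.
Branch on Q: set Q = 1.
Branch on T: set T = 1.
Branch on R: set R = 1.
(U) alone gives U = 1.
(P) alone gives P = 1.
Every clause now holds.
A satisfying assignment: P ↦ 1,  Q ↦ 1,  R ↦ 1,  S ↦ 1,  T ↦ 1,  U ↦ 1.

Yes, satisfiable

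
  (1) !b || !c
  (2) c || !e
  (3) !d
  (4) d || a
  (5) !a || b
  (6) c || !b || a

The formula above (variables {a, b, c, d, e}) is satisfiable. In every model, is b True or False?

Suppose b = false.
From the singleton clause (!d), d = false.
From the singleton clause (a), a = true.
That conflicts with the unit clause (!a).
So every satisfying assignment has b = True.

True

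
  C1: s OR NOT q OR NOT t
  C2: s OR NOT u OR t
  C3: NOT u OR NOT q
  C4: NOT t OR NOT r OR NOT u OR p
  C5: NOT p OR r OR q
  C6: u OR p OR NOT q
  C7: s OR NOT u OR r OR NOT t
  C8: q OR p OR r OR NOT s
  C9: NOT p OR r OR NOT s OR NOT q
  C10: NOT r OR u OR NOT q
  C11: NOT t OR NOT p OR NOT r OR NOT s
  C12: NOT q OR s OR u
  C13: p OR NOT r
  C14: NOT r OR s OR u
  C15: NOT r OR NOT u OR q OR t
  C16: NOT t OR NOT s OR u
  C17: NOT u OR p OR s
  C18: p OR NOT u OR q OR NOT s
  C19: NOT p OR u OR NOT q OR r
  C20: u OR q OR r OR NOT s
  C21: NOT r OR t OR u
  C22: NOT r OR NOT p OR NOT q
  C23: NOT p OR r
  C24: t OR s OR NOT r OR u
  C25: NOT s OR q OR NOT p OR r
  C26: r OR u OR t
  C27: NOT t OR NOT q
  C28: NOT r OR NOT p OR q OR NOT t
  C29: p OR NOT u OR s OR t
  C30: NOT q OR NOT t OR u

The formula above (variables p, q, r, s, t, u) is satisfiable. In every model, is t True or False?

True

Suppose t = false.
Case s = true:
Case u = false:
(NOT r) alone gives r = false.
Now (r) is unsatisfied and unit — conflict.
So u must be the other value — set u = true.
(NOT q) alone gives q = false.
(NOT r) alone gives r = false.
(NOT p) alone gives p = false.
Now (p) is unsatisfied and unit — conflict.
Either choice for u ends in contradiction.
So s must be the other value — set s = false.
(NOT u) alone gives u = false.
(NOT q) alone gives q = false.
(NOT r) alone gives r = false.
Now (r) is unsatisfied and unit — conflict.
Either choice for s ends in contradiction.
So every satisfying assignment has t = True.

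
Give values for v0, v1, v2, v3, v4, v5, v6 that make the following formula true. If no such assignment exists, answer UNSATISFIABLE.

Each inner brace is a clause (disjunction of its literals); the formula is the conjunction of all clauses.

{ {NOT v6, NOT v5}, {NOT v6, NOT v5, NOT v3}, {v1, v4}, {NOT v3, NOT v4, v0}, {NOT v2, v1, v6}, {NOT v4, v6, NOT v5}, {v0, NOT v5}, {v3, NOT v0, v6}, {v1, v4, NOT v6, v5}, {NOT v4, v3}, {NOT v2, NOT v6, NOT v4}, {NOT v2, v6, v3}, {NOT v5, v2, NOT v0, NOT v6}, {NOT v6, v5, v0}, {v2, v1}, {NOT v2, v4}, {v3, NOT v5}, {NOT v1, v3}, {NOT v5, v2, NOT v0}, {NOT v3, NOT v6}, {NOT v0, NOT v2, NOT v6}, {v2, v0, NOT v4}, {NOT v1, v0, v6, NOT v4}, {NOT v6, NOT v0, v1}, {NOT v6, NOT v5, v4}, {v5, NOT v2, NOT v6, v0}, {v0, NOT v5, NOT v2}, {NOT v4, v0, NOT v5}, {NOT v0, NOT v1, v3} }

v0=true; v1=true; v2=false; v3=true; v4=true; v5=false; v6=false

Try v6 = false.
Try v1 = true.
From the singleton clause (v3), v3 = true.
Try v4 = true.
From the singleton clause (v0), v0 = true.
From the singleton clause (NOT v5), v5 = false.
No clause remains; v2 is free.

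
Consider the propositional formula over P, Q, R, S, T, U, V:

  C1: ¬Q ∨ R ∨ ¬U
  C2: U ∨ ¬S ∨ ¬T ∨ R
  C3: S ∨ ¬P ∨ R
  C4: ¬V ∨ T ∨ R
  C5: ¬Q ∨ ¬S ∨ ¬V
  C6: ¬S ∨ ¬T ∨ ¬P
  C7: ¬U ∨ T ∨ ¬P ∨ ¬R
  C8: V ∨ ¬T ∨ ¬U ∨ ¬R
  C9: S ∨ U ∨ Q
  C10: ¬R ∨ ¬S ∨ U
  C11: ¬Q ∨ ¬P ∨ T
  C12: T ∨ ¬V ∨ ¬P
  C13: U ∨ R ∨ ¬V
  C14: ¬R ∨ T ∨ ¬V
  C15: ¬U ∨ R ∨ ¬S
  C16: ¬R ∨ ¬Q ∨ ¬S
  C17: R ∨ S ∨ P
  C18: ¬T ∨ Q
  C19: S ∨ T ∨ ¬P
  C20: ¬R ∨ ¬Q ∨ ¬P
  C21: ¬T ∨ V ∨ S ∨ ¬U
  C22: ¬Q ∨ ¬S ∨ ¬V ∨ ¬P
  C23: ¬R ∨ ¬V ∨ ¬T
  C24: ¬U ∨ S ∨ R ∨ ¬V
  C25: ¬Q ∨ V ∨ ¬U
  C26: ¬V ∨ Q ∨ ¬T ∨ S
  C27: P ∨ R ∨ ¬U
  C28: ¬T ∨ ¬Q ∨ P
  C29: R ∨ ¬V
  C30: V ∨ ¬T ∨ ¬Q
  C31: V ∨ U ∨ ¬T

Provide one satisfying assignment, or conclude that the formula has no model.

Branch on T: set T = False.
Branch on V: set V = False.
Branch on Q: set Q = True.
The clause (¬P) is unit, so P = False.
The clause (¬U) is unit, so U = False.
Branch on R: set R = False.
The clause (S) is unit, so S = True.
All clauses are satisfied.

P ↦ False,  Q ↦ True,  R ↦ False,  S ↦ True,  T ↦ False,  U ↦ False,  V ↦ False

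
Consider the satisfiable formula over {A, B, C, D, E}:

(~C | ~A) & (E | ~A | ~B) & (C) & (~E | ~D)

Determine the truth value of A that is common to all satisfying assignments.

Suppose A = 1.
The clause (~C) is unit, so C = 0.
That conflicts with the unit clause (C).
So every satisfying assignment has A = False.

False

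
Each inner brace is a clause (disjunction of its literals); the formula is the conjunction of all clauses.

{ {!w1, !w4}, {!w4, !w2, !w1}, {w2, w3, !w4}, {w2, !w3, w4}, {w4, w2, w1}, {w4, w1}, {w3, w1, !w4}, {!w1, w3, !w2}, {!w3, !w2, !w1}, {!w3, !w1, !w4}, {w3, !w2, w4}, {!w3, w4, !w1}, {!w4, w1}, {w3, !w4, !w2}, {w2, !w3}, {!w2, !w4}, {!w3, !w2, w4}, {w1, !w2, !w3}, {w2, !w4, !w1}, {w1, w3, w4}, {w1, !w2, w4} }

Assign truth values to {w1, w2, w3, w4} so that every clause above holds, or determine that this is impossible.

w1 ↦ true; w2 ↦ false; w3 ↦ false; w4 ↦ false

Case w1 = true:
From the singleton clause (!w4), w4 = false.
From the singleton clause (!w3), w3 = false.
From the singleton clause (!w2), w2 = false.
All clauses are satisfied.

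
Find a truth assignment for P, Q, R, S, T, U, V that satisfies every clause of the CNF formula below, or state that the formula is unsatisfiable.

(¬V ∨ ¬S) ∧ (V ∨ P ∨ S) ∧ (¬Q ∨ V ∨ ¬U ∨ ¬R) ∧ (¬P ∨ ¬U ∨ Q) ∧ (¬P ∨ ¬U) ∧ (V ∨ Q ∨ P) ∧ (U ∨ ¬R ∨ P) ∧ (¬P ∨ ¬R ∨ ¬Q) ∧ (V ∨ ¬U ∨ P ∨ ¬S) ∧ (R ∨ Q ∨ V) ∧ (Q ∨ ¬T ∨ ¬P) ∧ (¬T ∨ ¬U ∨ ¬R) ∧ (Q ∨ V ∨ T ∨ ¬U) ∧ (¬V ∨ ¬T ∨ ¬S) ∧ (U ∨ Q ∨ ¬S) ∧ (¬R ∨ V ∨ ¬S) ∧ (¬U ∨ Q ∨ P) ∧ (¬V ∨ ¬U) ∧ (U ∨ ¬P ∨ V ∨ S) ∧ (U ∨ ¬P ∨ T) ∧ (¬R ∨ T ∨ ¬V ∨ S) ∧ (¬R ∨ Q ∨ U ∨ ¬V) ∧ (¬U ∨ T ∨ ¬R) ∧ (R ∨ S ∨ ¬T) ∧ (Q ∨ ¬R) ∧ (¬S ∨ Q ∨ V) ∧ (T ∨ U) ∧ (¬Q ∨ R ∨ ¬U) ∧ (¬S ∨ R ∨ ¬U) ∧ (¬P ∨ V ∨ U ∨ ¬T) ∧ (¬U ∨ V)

Try V = False.
From the singleton clause (¬U), U = False.
From the singleton clause (T), T = True.
From the singleton clause (¬P), P = False.
From the singleton clause (S), S = True.
From the singleton clause (Q), Q = True.
From the singleton clause (¬R), R = False.
All clauses are satisfied.

P=False, Q=True, R=False, S=True, T=True, U=False, V=False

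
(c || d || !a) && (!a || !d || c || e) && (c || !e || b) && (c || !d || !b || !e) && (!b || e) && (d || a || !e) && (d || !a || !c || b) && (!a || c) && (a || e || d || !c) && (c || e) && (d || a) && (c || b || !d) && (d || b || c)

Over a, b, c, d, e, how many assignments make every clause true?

7

There are 2^5 = 32 truth assignments over (a, b, c, d, e).
Split on e. With e = true, the clauses containing e are satisfied and !e drops from the rest; 5 of the 2^4 = 16 assignments to the other variables satisfy what remains.
With e = false, by the same count on the reduced clause set, 2 assignments work.
(One model: a=F, b=F, c=T, d=T, e=F.)
Total: 5 + 2 = 7.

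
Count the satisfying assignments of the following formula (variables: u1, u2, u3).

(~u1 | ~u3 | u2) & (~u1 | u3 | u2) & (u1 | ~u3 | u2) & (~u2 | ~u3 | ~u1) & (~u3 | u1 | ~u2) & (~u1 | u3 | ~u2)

2

There are 2^3 = 8 truth assignments over (u1, u2, u3).
Split on u2. With u2 = 1, the clauses containing u2 are satisfied and ~u2 drops from the rest; 1 of the 2^2 = 4 assignments to the other variables satisfy what remains.
With u2 = 0, by the same count on the reduced clause set, 1 assignment works.
(One model: u1=F, u2=F, u3=F.)
Total: 1 + 1 = 2.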